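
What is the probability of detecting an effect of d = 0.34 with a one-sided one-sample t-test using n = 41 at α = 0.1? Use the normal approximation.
Power ≈ 0.81

Power calculation (one-sample t-test, normal approximation):
z_β = d · √n - z_α
z_β = 0.34 · √41 - 1.282
z_β = 0.34 · 6.403 - 1.282
z_β = 0.896

Power = Φ(z_β) = Φ(0.896) ≈ 0.815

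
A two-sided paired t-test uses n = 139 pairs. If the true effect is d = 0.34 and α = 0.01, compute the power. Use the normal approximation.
Power ≈ 0.92

Power calculation (paired t-test, normal approximation):
z_β = d · √n - z_{α/2}
z_β = 0.34 · √139 - 2.576
z_β = 0.34 · 11.790 - 2.576
z_β = 1.433

Power = Φ(z_β) = Φ(1.433) ≈ 0.924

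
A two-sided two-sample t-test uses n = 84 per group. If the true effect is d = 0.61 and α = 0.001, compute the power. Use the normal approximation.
Power ≈ 0.75

Power calculation (two-sample t-test, normal approximation):
z_β = d · √(n/2) - z_{α/2}
z_β = 0.61 · √(84/2) - 3.291
z_β = 0.61 · 6.481 - 3.291
z_β = 0.663

Power = Φ(z_β) = Φ(0.663) ≈ 0.746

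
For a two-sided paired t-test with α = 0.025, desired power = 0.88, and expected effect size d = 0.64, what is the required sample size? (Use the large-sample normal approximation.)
n = 29 pairs

Sample size formula (paired t-test, normal approximation):
n = ((z_{α/2} + z_β) / d)²

z_{α/2} = 2.241 (for α = 0.025, two-sided)
z_β = 1.175 (for power = 0.88)
d = 0.64

n = ((2.241 + 1.175) / 0.64)²
n = (5.338)²
n ≈ 28.49
Round up to the next whole number: n = 29 pairs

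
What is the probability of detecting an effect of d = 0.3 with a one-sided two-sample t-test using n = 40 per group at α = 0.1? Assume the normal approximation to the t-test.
Power ≈ 0.52

Power calculation (two-sample t-test, normal approximation):
z_β = d · √(n/2) - z_α
z_β = 0.3 · √(40/2) - 1.282
z_β = 0.3 · 4.472 - 1.282
z_β = 0.060

Power = Φ(z_β) = Φ(0.060) ≈ 0.524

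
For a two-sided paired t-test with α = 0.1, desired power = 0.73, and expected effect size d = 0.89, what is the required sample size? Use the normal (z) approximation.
n = 7 pairs

Sample size formula (paired t-test, normal approximation):
n = ((z_{α/2} + z_β) / d)²

z_{α/2} = 1.645 (for α = 0.1, two-sided)
z_β = 0.613 (for power = 0.73)
d = 0.89

n = ((1.645 + 0.613) / 0.89)²
n = (2.537)²
n ≈ 6.44
Round up to the next whole number: n = 7 pairs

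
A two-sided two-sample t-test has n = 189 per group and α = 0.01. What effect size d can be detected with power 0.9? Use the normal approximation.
d ≈ 0.40

Minimum detectable effect (two-sample t-test, normal approximation):
d = (z_{α/2} + z_β) / √(n/2)
d = (2.576 + 1.282) / √(189/2)
d = 3.857 / 9.721
d ≈ 0.40

By Cohen's convention (0.2 small / 0.5 medium / 0.8 large): small effect.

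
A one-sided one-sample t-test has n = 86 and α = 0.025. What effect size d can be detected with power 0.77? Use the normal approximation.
d ≈ 0.29

Minimum detectable effect (one-sample t-test, normal approximation):
d = (z_α + z_β) / √n
d = (1.960 + 0.739) / √86
d = 2.699 / 9.274
d ≈ 0.29

By Cohen's convention (0.2 small / 0.5 medium / 0.8 large): small effect.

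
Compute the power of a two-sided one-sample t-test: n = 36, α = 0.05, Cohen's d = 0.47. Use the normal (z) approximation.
Power ≈ 0.81

Power calculation (one-sample t-test, normal approximation):
z_β = d · √n - z_{α/2}
z_β = 0.47 · √36 - 1.960
z_β = 0.47 · 6.000 - 1.960
z_β = 0.860

Power = Φ(z_β) = Φ(0.860) ≈ 0.805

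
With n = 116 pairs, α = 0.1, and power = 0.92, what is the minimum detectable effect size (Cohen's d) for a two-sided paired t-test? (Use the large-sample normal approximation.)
d ≈ 0.28

Minimum detectable effect (paired t-test, normal approximation):
d = (z_{α/2} + z_β) / √n
d = (1.645 + 1.405) / √116
d = 3.050 / 10.770
d ≈ 0.28

By Cohen's convention (0.2 small / 0.5 medium / 0.8 large): small effect.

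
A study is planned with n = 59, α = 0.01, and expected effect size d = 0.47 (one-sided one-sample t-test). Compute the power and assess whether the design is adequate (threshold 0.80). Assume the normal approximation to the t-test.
Power ≈ 0.90; the study is adequately powered (power ≥ 0.80)

Power calculation (one-sample t-test, normal approximation):
z_β = d · √n - z_α
z_β = 0.47 · √59 - 2.326
z_β = 0.47 · 7.681 - 2.326
z_β = 1.284

Power = Φ(z_β) = Φ(1.284) ≈ 0.900

Effect size d = 0.47 is small by Cohen's convention (0.2/0.5/0.8).

Threshold: power ≥ 0.80 is conventionally adequate.
Power ≈ 0.90 → the study is adequately powered (power ≥ 0.80).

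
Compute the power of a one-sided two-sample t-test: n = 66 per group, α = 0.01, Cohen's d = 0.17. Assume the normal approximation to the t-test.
Power ≈ 0.09

Power calculation (two-sample t-test, normal approximation):
z_β = d · √(n/2) - z_α
z_β = 0.17 · √(66/2) - 2.326
z_β = 0.17 · 5.745 - 2.326
z_β = -1.350

Power = Φ(z_β) = Φ(-1.350) ≈ 0.089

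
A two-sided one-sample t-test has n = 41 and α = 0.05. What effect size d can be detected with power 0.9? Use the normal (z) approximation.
d ≈ 0.51

Minimum detectable effect (one-sample t-test, normal approximation):
d = (z_{α/2} + z_β) / √n
d = (1.960 + 1.282) / √41
d = 3.242 / 6.403
d ≈ 0.51

By Cohen's convention (0.2 small / 0.5 medium / 0.8 large): medium effect.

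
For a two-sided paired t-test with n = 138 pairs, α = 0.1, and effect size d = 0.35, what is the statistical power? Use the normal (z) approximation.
Power ≈ 0.99

Power calculation (paired t-test, normal approximation):
z_β = d · √n - z_{α/2}
z_β = 0.35 · √138 - 1.645
z_β = 0.35 · 11.747 - 1.645
z_β = 2.467

Power = Φ(z_β) = Φ(2.467) ≈ 0.993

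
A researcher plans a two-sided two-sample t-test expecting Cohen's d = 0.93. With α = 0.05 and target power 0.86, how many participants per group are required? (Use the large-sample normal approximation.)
n = 22 per group

Sample size formula (two-sample t-test, normal approximation):
n = 2 · ((z_{α/2} + z_β) / d)²

z_{α/2} = 1.960 (for α = 0.05, two-sided)
z_β = 1.080 (for power = 0.86)
d = 0.93

n = 2 · ((1.960 + 1.080) / 0.93)²
n = 2 · (3.269)²
n ≈ 21.37
Round up to the next whole number: n = 22 per group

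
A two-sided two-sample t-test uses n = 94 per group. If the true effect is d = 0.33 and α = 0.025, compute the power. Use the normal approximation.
Power ≈ 0.51

Power calculation (two-sample t-test, normal approximation):
z_β = d · √(n/2) - z_{α/2}
z_β = 0.33 · √(94/2) - 2.241
z_β = 0.33 · 6.856 - 2.241
z_β = 0.021

Power = Φ(z_β) = Φ(0.021) ≈ 0.508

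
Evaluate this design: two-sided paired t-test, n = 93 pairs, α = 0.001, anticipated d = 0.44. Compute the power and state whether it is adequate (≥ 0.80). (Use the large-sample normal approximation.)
Power ≈ 0.83; the study is adequately powered (power ≥ 0.80)

Power calculation (paired t-test, normal approximation):
z_β = d · √n - z_{α/2}
z_β = 0.44 · √93 - 3.291
z_β = 0.44 · 9.644 - 3.291
z_β = 0.953

Power = Φ(z_β) = Φ(0.953) ≈ 0.830

Effect size d = 0.44 is small by Cohen's convention (0.2/0.5/0.8).

Threshold: power ≥ 0.80 is conventionally adequate.
Power ≈ 0.83 → the study is adequately powered (power ≥ 0.80).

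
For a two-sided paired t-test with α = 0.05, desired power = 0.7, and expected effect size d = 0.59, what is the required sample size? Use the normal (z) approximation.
n = 18 pairs

Sample size formula (paired t-test, normal approximation):
n = ((z_{α/2} + z_β) / d)²

z_{α/2} = 1.960 (for α = 0.05, two-sided)
z_β = 0.524 (for power = 0.7)
d = 0.59

n = ((1.960 + 0.524) / 0.59)²
n = (4.210)²
n ≈ 17.72
Round up to the next whole number: n = 18 pairs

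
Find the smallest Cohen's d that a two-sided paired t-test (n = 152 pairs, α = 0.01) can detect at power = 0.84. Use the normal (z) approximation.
d ≈ 0.29

Minimum detectable effect (paired t-test, normal approximation):
d = (z_{α/2} + z_β) / √n
d = (2.576 + 0.994) / √152
d = 3.570 / 12.329
d ≈ 0.29

By Cohen's convention (0.2 small / 0.5 medium / 0.8 large): small effect.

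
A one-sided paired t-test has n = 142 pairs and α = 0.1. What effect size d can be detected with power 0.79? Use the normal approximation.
d ≈ 0.18

Minimum detectable effect (paired t-test, normal approximation):
d = (z_α + z_β) / √n
d = (1.282 + 0.806) / √142
d = 2.088 / 11.916
d ≈ 0.18

By Cohen's convention (0.2 small / 0.5 medium / 0.8 large): very small effect.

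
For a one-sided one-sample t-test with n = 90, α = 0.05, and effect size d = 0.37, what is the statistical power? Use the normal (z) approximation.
Power ≈ 0.97

Power calculation (one-sample t-test, normal approximation):
z_β = d · √n - z_α
z_β = 0.37 · √90 - 1.645
z_β = 0.37 · 9.487 - 1.645
z_β = 1.865

Power = Φ(z_β) = Φ(1.865) ≈ 0.969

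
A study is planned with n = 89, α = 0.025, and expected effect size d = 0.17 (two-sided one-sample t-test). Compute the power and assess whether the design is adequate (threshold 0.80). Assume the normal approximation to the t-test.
Power ≈ 0.26; the study is underpowered (power < 0.80)

Power calculation (one-sample t-test, normal approximation):
z_β = d · √n - z_{α/2}
z_β = 0.17 · √89 - 2.241
z_β = 0.17 · 9.434 - 2.241
z_β = -0.638

Power = Φ(z_β) = Φ(-0.638) ≈ 0.262

Effect size d = 0.17 is very small by Cohen's convention (0.2/0.5/0.8).

Threshold: power ≥ 0.80 is conventionally adequate.
Power ≈ 0.26 → the study is underpowered (power < 0.80).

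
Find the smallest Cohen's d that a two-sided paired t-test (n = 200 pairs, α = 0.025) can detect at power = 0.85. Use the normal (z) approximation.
d ≈ 0.23

Minimum detectable effect (paired t-test, normal approximation):
d = (z_{α/2} + z_β) / √n
d = (2.241 + 1.036) / √200
d = 3.278 / 14.142
d ≈ 0.23

By Cohen's convention (0.2 small / 0.5 medium / 0.8 large): small effect.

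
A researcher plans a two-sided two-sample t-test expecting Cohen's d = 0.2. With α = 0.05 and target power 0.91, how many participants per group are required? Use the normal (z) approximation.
n = 545 per group

Sample size formula (two-sample t-test, normal approximation):
n = 2 · ((z_{α/2} + z_β) / d)²

z_{α/2} = 1.960 (for α = 0.05, two-sided)
z_β = 1.341 (for power = 0.91)
d = 0.2

n = 2 · ((1.960 + 1.341) / 0.2)²
n = 2 · (16.505)²
n ≈ 544.83
Round up to the next whole number: n = 545 per group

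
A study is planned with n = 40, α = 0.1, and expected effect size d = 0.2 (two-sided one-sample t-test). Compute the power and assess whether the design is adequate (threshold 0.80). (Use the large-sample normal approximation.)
Power ≈ 0.35; the study is underpowered (power < 0.80)

Power calculation (one-sample t-test, normal approximation):
z_β = d · √n - z_{α/2}
z_β = 0.2 · √40 - 1.645
z_β = 0.2 · 6.325 - 1.645
z_β = -0.380

Power = Φ(z_β) = Φ(-0.380) ≈ 0.352

Effect size d = 0.2 is small by Cohen's convention (0.2/0.5/0.8).

Threshold: power ≥ 0.80 is conventionally adequate.
Power ≈ 0.35 → the study is underpowered (power < 0.80).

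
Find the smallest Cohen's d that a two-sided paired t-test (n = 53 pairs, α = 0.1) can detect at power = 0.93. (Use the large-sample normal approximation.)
d ≈ 0.43

Minimum detectable effect (paired t-test, normal approximation):
d = (z_{α/2} + z_β) / √n
d = (1.645 + 1.476) / √53
d = 3.121 / 7.280
d ≈ 0.43

By Cohen's convention (0.2 small / 0.5 medium / 0.8 large): small effect.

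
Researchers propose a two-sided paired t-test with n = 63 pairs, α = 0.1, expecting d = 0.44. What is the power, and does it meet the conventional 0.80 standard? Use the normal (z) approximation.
Power ≈ 0.97; the study is adequately powered (power ≥ 0.80)

Power calculation (paired t-test, normal approximation):
z_β = d · √n - z_{α/2}
z_β = 0.44 · √63 - 1.645
z_β = 0.44 · 7.937 - 1.645
z_β = 1.848

Power = Φ(z_β) = Φ(1.848) ≈ 0.968

Effect size d = 0.44 is small by Cohen's convention (0.2/0.5/0.8).

Threshold: power ≥ 0.80 is conventionally adequate.
Power ≈ 0.97 → the study is adequately powered (power ≥ 0.80).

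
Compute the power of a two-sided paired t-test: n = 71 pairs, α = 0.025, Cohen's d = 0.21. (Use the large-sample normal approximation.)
Power ≈ 0.32

Power calculation (paired t-test, normal approximation):
z_β = d · √n - z_{α/2}
z_β = 0.21 · √71 - 2.241
z_β = 0.21 · 8.426 - 2.241
z_β = -0.472

Power = Φ(z_β) = Φ(-0.472) ≈ 0.318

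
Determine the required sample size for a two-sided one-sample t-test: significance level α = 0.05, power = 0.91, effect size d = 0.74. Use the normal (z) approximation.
n = 20

Sample size formula (one-sample t-test, normal approximation):
n = ((z_{α/2} + z_β) / d)²

z_{α/2} = 1.960 (for α = 0.05, two-sided)
z_β = 1.341 (for power = 0.91)
d = 0.74

n = ((1.960 + 1.341) / 0.74)²
n = (4.461)²
n ≈ 19.90
Round up to the next whole number: n = 20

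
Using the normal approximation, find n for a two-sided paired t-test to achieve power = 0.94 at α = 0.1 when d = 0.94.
n = 12 pairs

Sample size formula (paired t-test, normal approximation):
n = ((z_{α/2} + z_β) / d)²

z_{α/2} = 1.645 (for α = 0.1, two-sided)
z_β = 1.555 (for power = 0.94)
d = 0.94

n = ((1.645 + 1.555) / 0.94)²
n = (3.404)²
n ≈ 11.59
Round up to the next whole number: n = 12 pairs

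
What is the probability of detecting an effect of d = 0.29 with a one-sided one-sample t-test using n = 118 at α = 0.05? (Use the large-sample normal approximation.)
Power ≈ 0.93

Power calculation (one-sample t-test, normal approximation):
z_β = d · √n - z_α
z_β = 0.29 · √118 - 1.645
z_β = 0.29 · 10.863 - 1.645
z_β = 1.505

Power = Φ(z_β) = Φ(1.505) ≈ 0.934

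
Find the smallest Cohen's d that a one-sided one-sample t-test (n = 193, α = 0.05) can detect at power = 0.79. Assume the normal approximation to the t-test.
d ≈ 0.18

Minimum detectable effect (one-sample t-test, normal approximation):
d = (z_α + z_β) / √n
d = (1.645 + 0.806) / √193
d = 2.451 / 13.892
d ≈ 0.18

By Cohen's convention (0.2 small / 0.5 medium / 0.8 large): very small effect.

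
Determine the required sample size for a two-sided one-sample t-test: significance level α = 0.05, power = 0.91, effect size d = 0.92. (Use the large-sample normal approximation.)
n = 13

Sample size formula (one-sample t-test, normal approximation):
n = ((z_{α/2} + z_β) / d)²

z_{α/2} = 1.960 (for α = 0.05, two-sided)
z_β = 1.341 (for power = 0.91)
d = 0.92

n = ((1.960 + 1.341) / 0.92)²
n = (3.588)²
n ≈ 12.87
Round up to the next whole number: n = 13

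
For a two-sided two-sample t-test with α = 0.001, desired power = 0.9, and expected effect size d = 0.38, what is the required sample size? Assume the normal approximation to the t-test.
n = 290 per group

Sample size formula (two-sample t-test, normal approximation):
n = 2 · ((z_{α/2} + z_β) / d)²

z_{α/2} = 3.291 (for α = 0.001, two-sided)
z_β = 1.282 (for power = 0.9)
d = 0.38

n = 2 · ((3.291 + 1.282) / 0.38)²
n = 2 · (12.034)²
n ≈ 289.63
Round up to the next whole number: n = 290 per group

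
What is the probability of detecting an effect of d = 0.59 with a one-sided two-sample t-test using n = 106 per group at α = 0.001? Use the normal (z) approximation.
Power ≈ 0.89

Power calculation (two-sample t-test, normal approximation):
z_β = d · √(n/2) - z_α
z_β = 0.59 · √(106/2) - 3.090
z_β = 0.59 · 7.280 - 3.090
z_β = 1.205

Power = Φ(z_β) = Φ(1.205) ≈ 0.886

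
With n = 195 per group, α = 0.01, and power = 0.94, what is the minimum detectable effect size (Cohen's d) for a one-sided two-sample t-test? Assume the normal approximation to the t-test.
d ≈ 0.39

Minimum detectable effect (two-sample t-test, normal approximation):
d = (z_α + z_β) / √(n/2)
d = (2.326 + 1.555) / √(195/2)
d = 3.881 / 9.874
d ≈ 0.39

By Cohen's convention (0.2 small / 0.5 medium / 0.8 large): small effect.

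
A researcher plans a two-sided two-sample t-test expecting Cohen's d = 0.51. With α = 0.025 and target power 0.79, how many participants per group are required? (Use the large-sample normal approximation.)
n = 72 per group

Sample size formula (two-sample t-test, normal approximation):
n = 2 · ((z_{α/2} + z_β) / d)²

z_{α/2} = 2.241 (for α = 0.025, two-sided)
z_β = 0.806 (for power = 0.79)
d = 0.51

n = 2 · ((2.241 + 0.806) / 0.51)²
n = 2 · (5.975)²
n ≈ 71.40
Round up to the next whole number: n = 72 per group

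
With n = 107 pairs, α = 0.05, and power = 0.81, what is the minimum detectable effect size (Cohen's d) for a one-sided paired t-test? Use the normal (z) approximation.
d ≈ 0.24

Minimum detectable effect (paired t-test, normal approximation):
d = (z_α + z_β) / √n
d = (1.645 + 0.878) / √107
d = 2.523 / 10.344
d ≈ 0.24

By Cohen's convention (0.2 small / 0.5 medium / 0.8 large): small effect.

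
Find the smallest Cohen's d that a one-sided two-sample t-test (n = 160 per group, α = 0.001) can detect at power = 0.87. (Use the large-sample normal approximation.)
d ≈ 0.47

Minimum detectable effect (two-sample t-test, normal approximation):
d = (z_α + z_β) / √(n/2)
d = (3.090 + 1.126) / √(160/2)
d = 4.217 / 8.944
d ≈ 0.47

By Cohen's convention (0.2 small / 0.5 medium / 0.8 large): small effect.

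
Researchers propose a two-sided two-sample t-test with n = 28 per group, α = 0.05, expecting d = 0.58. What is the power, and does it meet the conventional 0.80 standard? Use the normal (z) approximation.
Power ≈ 0.58; the study is underpowered (power < 0.80)

Power calculation (two-sample t-test, normal approximation):
z_β = d · √(n/2) - z_{α/2}
z_β = 0.58 · √(28/2) - 1.960
z_β = 0.58 · 3.742 - 1.960
z_β = 0.210

Power = Φ(z_β) = Φ(0.210) ≈ 0.583

Effect size d = 0.58 is medium by Cohen's convention (0.2/0.5/0.8).

Threshold: power ≥ 0.80 is conventionally adequate.
Power ≈ 0.58 → the study is underpowered (power < 0.80).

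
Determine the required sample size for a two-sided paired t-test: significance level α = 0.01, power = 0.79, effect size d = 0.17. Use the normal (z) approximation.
n = 396 pairs

Sample size formula (paired t-test, normal approximation):
n = ((z_{α/2} + z_β) / d)²

z_{α/2} = 2.576 (for α = 0.01, two-sided)
z_β = 0.806 (for power = 0.79)
d = 0.17

n = ((2.576 + 0.806) / 0.17)²
n = (19.894)²
n ≈ 395.77
Round up to the next whole number: n = 396 pairs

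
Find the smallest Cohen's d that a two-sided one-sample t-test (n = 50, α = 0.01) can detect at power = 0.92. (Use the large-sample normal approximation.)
d ≈ 0.56

Minimum detectable effect (one-sample t-test, normal approximation):
d = (z_{α/2} + z_β) / √n
d = (2.576 + 1.405) / √50
d = 3.981 / 7.071
d ≈ 0.56

By Cohen's convention (0.2 small / 0.5 medium / 0.8 large): medium effect.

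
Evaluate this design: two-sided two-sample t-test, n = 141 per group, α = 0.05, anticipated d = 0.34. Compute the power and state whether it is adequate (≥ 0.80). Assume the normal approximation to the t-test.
Power ≈ 0.81; the study is adequately powered (power ≥ 0.80)

Power calculation (two-sample t-test, normal approximation):
z_β = d · √(n/2) - z_{α/2}
z_β = 0.34 · √(141/2) - 1.960
z_β = 0.34 · 8.396 - 1.960
z_β = 0.895

Power = Φ(z_β) = Φ(0.895) ≈ 0.815

Effect size d = 0.34 is small by Cohen's convention (0.2/0.5/0.8).

Threshold: power ≥ 0.80 is conventionally adequate.
Power ≈ 0.81 → the study is adequately powered (power ≥ 0.80).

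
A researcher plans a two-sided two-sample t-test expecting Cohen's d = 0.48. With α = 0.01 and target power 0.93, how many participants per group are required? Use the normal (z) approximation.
n = 143 per group

Sample size formula (two-sample t-test, normal approximation):
n = 2 · ((z_{α/2} + z_β) / d)²

z_{α/2} = 2.576 (for α = 0.01, two-sided)
z_β = 1.476 (for power = 0.93)
d = 0.48

n = 2 · ((2.576 + 1.476) / 0.48)²
n = 2 · (8.442)²
n ≈ 142.53
Round up to the next whole number: n = 143 per group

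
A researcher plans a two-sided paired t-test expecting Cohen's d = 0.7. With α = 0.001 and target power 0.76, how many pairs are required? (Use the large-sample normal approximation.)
n = 33 pairs

Sample size formula (paired t-test, normal approximation):
n = ((z_{α/2} + z_β) / d)²

z_{α/2} = 3.291 (for α = 0.001, two-sided)
z_β = 0.706 (for power = 0.76)
d = 0.7

n = ((3.291 + 0.706) / 0.7)²
n = (5.710)²
n ≈ 32.60
Round up to the next whole number: n = 33 pairs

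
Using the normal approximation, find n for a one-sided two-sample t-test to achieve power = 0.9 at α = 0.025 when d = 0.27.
n = 289 per group

Sample size formula (two-sample t-test, normal approximation):
n = 2 · ((z_α + z_β) / d)²

z_α = 1.960 (for α = 0.025, one-sided)
z_β = 1.282 (for power = 0.9)
d = 0.27

n = 2 · ((1.960 + 1.282) / 0.27)²
n = 2 · (12.007)²
n ≈ 288.34
Round up to the next whole number: n = 289 per group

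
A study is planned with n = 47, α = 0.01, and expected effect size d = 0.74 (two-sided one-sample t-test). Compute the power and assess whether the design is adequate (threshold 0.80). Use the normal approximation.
Power ≈ 0.99; the study is adequately powered (power ≥ 0.80)

Power calculation (one-sample t-test, normal approximation):
z_β = d · √n - z_{α/2}
z_β = 0.74 · √47 - 2.576
z_β = 0.74 · 6.856 - 2.576
z_β = 2.497

Power = Φ(z_β) = Φ(2.497) ≈ 0.994

Effect size d = 0.74 is medium by Cohen's convention (0.2/0.5/0.8).

Threshold: power ≥ 0.80 is conventionally adequate.
Power ≈ 0.99 → the study is adequately powered (power ≥ 0.80).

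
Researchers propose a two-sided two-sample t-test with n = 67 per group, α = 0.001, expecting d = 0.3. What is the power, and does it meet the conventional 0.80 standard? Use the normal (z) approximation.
Power ≈ 0.06; the study is underpowered (power < 0.80)

Power calculation (two-sample t-test, normal approximation):
z_β = d · √(n/2) - z_{α/2}
z_β = 0.3 · √(67/2) - 3.291
z_β = 0.3 · 5.788 - 3.291
z_β = -1.554

Power = Φ(z_β) = Φ(-1.554) ≈ 0.060

Effect size d = 0.3 is small by Cohen's convention (0.2/0.5/0.8).

Threshold: power ≥ 0.80 is conventionally adequate.
Power ≈ 0.06 → the study is underpowered (power < 0.80).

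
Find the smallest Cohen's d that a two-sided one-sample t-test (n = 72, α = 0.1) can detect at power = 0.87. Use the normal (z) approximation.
d ≈ 0.33

Minimum detectable effect (one-sample t-test, normal approximation):
d = (z_{α/2} + z_β) / √n
d = (1.645 + 1.126) / √72
d = 2.771 / 8.485
d ≈ 0.33

By Cohen's convention (0.2 small / 0.5 medium / 0.8 large): small effect.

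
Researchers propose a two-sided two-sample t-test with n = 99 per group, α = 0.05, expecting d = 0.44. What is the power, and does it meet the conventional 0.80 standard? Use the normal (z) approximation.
Power ≈ 0.87; the study is adequately powered (power ≥ 0.80)

Power calculation (two-sample t-test, normal approximation):
z_β = d · √(n/2) - z_{α/2}
z_β = 0.44 · √(99/2) - 1.960
z_β = 0.44 · 7.036 - 1.960
z_β = 1.136

Power = Φ(z_β) = Φ(1.136) ≈ 0.872

Effect size d = 0.44 is small by Cohen's convention (0.2/0.5/0.8).

Threshold: power ≥ 0.80 is conventionally adequate.
Power ≈ 0.87 → the study is adequately powered (power ≥ 0.80).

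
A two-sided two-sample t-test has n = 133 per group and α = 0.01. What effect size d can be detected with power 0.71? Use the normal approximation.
d ≈ 0.38

Minimum detectable effect (two-sample t-test, normal approximation):
d = (z_{α/2} + z_β) / √(n/2)
d = (2.576 + 0.553) / √(133/2)
d = 3.129 / 8.155
d ≈ 0.38

By Cohen's convention (0.2 small / 0.5 medium / 0.8 large): small effect.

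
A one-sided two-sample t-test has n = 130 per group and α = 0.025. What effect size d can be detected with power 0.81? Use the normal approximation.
d ≈ 0.35

Minimum detectable effect (two-sample t-test, normal approximation):
d = (z_α + z_β) / √(n/2)
d = (1.960 + 0.878) / √(130/2)
d = 2.838 / 8.062
d ≈ 0.35

By Cohen's convention (0.2 small / 0.5 medium / 0.8 large): small effect.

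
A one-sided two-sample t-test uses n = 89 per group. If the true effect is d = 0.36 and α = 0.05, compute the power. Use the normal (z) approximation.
Power ≈ 0.78

Power calculation (two-sample t-test, normal approximation):
z_β = d · √(n/2) - z_α
z_β = 0.36 · √(89/2) - 1.645
z_β = 0.36 · 6.671 - 1.645
z_β = 0.757

Power = Φ(z_β) = Φ(0.757) ≈ 0.775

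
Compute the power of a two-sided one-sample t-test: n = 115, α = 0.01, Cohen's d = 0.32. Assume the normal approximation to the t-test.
Power ≈ 0.80

Power calculation (one-sample t-test, normal approximation):
z_β = d · √n - z_{α/2}
z_β = 0.32 · √115 - 2.576
z_β = 0.32 · 10.724 - 2.576
z_β = 0.856

Power = Φ(z_β) = Φ(0.856) ≈ 0.804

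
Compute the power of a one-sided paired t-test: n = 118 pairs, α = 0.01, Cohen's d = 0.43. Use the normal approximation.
Power ≈ 0.99

Power calculation (paired t-test, normal approximation):
z_β = d · √n - z_α
z_β = 0.43 · √118 - 2.326
z_β = 0.43 · 10.863 - 2.326
z_β = 2.345

Power = Φ(z_β) = Φ(2.345) ≈ 0.990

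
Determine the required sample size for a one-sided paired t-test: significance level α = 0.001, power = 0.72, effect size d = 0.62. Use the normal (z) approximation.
n = 36 pairs

Sample size formula (paired t-test, normal approximation):
n = ((z_α + z_β) / d)²

z_α = 3.090 (for α = 0.001, one-sided)
z_β = 0.583 (for power = 0.72)
d = 0.62

n = ((3.090 + 0.583) / 0.62)²
n = (5.924)²
n ≈ 35.09
Round up to the next whole number: n = 36 pairs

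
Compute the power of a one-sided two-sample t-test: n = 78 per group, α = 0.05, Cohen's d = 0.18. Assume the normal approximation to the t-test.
Power ≈ 0.30

Power calculation (two-sample t-test, normal approximation):
z_β = d · √(n/2) - z_α
z_β = 0.18 · √(78/2) - 1.645
z_β = 0.18 · 6.245 - 1.645
z_β = -0.521

Power = Φ(z_β) = Φ(-0.521) ≈ 0.301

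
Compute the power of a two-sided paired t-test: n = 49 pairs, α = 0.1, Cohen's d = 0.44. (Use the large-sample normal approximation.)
Power ≈ 0.92

Power calculation (paired t-test, normal approximation):
z_β = d · √n - z_{α/2}
z_β = 0.44 · √49 - 1.645
z_β = 0.44 · 7.000 - 1.645
z_β = 1.435

Power = Φ(z_β) = Φ(1.435) ≈ 0.924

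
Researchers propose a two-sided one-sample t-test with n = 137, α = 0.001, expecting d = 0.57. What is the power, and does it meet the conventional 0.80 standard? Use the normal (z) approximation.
Power ≈ 1.00; the study is adequately powered (power ≥ 0.80)

Power calculation (one-sample t-test, normal approximation):
z_β = d · √n - z_{α/2}
z_β = 0.57 · √137 - 3.291
z_β = 0.57 · 11.705 - 3.291
z_β = 3.381

Power = Φ(z_β) = Φ(3.381) ≈ 1.000

Effect size d = 0.57 is medium by Cohen's convention (0.2/0.5/0.8).

Threshold: power ≥ 0.80 is conventionally adequate.
Power ≈ 1.00 → the study is adequately powered (power ≥ 0.80).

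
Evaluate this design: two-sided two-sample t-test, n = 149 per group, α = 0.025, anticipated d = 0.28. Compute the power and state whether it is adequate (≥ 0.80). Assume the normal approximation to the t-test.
Power ≈ 0.57; the study is underpowered (power < 0.80)

Power calculation (two-sample t-test, normal approximation):
z_β = d · √(n/2) - z_{α/2}
z_β = 0.28 · √(149/2) - 2.241
z_β = 0.28 · 8.631 - 2.241
z_β = 0.175

Power = Φ(z_β) = Φ(0.175) ≈ 0.570

Effect size d = 0.28 is small by Cohen's convention (0.2/0.5/0.8).

Threshold: power ≥ 0.80 is conventionally adequate.
Power ≈ 0.57 → the study is underpowered (power < 0.80).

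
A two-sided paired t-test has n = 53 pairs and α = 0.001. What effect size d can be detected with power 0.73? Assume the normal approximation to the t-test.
d ≈ 0.54

Minimum detectable effect (paired t-test, normal approximation):
d = (z_{α/2} + z_β) / √n
d = (3.291 + 0.613) / √53
d = 3.903 / 7.280
d ≈ 0.54

By Cohen's convention (0.2 small / 0.5 medium / 0.8 large): medium effect.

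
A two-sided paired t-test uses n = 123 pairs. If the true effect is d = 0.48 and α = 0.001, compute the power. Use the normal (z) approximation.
Power ≈ 0.98

Power calculation (paired t-test, normal approximation):
z_β = d · √n - z_{α/2}
z_β = 0.48 · √123 - 3.291
z_β = 0.48 · 11.091 - 3.291
z_β = 2.033

Power = Φ(z_β) = Φ(2.033) ≈ 0.979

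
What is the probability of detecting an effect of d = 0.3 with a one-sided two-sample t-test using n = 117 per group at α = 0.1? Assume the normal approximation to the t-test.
Power ≈ 0.84

Power calculation (two-sample t-test, normal approximation):
z_β = d · √(n/2) - z_α
z_β = 0.3 · √(117/2) - 1.282
z_β = 0.3 · 7.649 - 1.282
z_β = 1.013

Power = Φ(z_β) = Φ(1.013) ≈ 0.844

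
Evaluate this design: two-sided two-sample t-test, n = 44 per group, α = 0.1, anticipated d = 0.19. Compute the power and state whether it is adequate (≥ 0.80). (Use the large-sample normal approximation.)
Power ≈ 0.23; the study is underpowered (power < 0.80)

Power calculation (two-sample t-test, normal approximation):
z_β = d · √(n/2) - z_{α/2}
z_β = 0.19 · √(44/2) - 1.645
z_β = 0.19 · 4.690 - 1.645
z_β = -0.754

Power = Φ(z_β) = Φ(-0.754) ≈ 0.226

Effect size d = 0.19 is very small by Cohen's convention (0.2/0.5/0.8).

Threshold: power ≥ 0.80 is conventionally adequate.
Power ≈ 0.23 → the study is underpowered (power < 0.80).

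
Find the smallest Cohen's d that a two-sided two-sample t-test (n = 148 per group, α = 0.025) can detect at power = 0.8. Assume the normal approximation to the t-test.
d ≈ 0.36

Minimum detectable effect (two-sample t-test, normal approximation):
d = (z_{α/2} + z_β) / √(n/2)
d = (2.241 + 0.842) / √(148/2)
d = 3.083 / 8.602
d ≈ 0.36

By Cohen's convention (0.2 small / 0.5 medium / 0.8 large): small effect.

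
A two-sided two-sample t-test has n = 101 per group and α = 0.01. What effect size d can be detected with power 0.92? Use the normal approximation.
d ≈ 0.56

Minimum detectable effect (two-sample t-test, normal approximation):
d = (z_{α/2} + z_β) / √(n/2)
d = (2.576 + 1.405) / √(101/2)
d = 3.981 / 7.106
d ≈ 0.56

By Cohen's convention (0.2 small / 0.5 medium / 0.8 large): medium effect.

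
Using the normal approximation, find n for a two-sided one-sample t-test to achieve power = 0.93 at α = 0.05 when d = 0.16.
n = 462

Sample size formula (one-sample t-test, normal approximation):
n = ((z_{α/2} + z_β) / d)²

z_{α/2} = 1.960 (for α = 0.05, two-sided)
z_β = 1.476 (for power = 0.93)
d = 0.16

n = ((1.960 + 1.476) / 0.16)²
n = (21.475)²
n ≈ 461.18
Round up to the next whole number: n = 462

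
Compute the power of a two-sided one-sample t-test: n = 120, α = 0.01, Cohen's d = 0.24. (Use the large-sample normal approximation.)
Power ≈ 0.52

Power calculation (one-sample t-test, normal approximation):
z_β = d · √n - z_{α/2}
z_β = 0.24 · √120 - 2.576
z_β = 0.24 · 10.954 - 2.576
z_β = 0.053

Power = Φ(z_β) = Φ(0.053) ≈ 0.521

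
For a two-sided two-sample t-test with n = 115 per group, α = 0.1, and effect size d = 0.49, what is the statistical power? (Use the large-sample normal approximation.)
Power ≈ 0.98

Power calculation (two-sample t-test, normal approximation):
z_β = d · √(n/2) - z_{α/2}
z_β = 0.49 · √(115/2) - 1.645
z_β = 0.49 · 7.583 - 1.645
z_β = 2.071

Power = Φ(z_β) = Φ(2.071) ≈ 0.981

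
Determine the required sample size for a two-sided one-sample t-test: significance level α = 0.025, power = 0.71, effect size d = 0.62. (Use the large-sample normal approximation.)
n = 21

Sample size formula (one-sample t-test, normal approximation):
n = ((z_{α/2} + z_β) / d)²

z_{α/2} = 2.241 (for α = 0.025, two-sided)
z_β = 0.553 (for power = 0.71)
d = 0.62

n = ((2.241 + 0.553) / 0.62)²
n = (4.506)²
n ≈ 20.30
Round up to the next whole number: n = 21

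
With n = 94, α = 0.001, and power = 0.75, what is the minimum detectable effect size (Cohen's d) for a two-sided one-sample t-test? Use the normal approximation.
d ≈ 0.41

Minimum detectable effect (one-sample t-test, normal approximation):
d = (z_{α/2} + z_β) / √n
d = (3.291 + 0.674) / √94
d = 3.965 / 9.695
d ≈ 0.41

By Cohen's convention (0.2 small / 0.5 medium / 0.8 large): small effect.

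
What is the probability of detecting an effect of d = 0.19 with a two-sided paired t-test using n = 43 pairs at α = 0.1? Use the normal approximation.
Power ≈ 0.34

Power calculation (paired t-test, normal approximation):
z_β = d · √n - z_{α/2}
z_β = 0.19 · √43 - 1.645
z_β = 0.19 · 6.557 - 1.645
z_β = -0.399

Power = Φ(z_β) = Φ(-0.399) ≈ 0.345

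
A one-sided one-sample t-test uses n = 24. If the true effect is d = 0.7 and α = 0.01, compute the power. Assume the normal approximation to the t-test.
Power ≈ 0.86

Power calculation (one-sample t-test, normal approximation):
z_β = d · √n - z_α
z_β = 0.7 · √24 - 2.326
z_β = 0.7 · 4.899 - 2.326
z_β = 1.103

Power = Φ(z_β) = Φ(1.103) ≈ 0.865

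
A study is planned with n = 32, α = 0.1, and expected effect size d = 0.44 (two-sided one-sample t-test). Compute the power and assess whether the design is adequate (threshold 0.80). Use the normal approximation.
Power ≈ 0.80; the study is adequately powered (power ≥ 0.80)

Power calculation (one-sample t-test, normal approximation):
z_β = d · √n - z_{α/2}
z_β = 0.44 · √32 - 1.645
z_β = 0.44 · 5.657 - 1.645
z_β = 0.844

Power = Φ(z_β) = Φ(0.844) ≈ 0.801

Effect size d = 0.44 is small by Cohen's convention (0.2/0.5/0.8).

Threshold: power ≥ 0.80 is conventionally adequate.
Power ≈ 0.80 → the study is adequately powered (power ≥ 0.80).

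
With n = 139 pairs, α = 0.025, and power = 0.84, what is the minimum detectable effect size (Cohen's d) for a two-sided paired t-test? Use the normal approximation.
d ≈ 0.27

Minimum detectable effect (paired t-test, normal approximation):
d = (z_{α/2} + z_β) / √n
d = (2.241 + 0.994) / √139
d = 3.236 / 11.790
d ≈ 0.27

By Cohen's convention (0.2 small / 0.5 medium / 0.8 large): small effect.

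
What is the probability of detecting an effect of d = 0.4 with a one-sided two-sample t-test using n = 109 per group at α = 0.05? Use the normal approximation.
Power ≈ 0.90

Power calculation (two-sample t-test, normal approximation):
z_β = d · √(n/2) - z_α
z_β = 0.4 · √(109/2) - 1.645
z_β = 0.4 · 7.382 - 1.645
z_β = 1.308

Power = Φ(z_β) = Φ(1.308) ≈ 0.905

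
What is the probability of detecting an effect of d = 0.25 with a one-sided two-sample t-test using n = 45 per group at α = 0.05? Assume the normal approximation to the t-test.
Power ≈ 0.32

Power calculation (two-sample t-test, normal approximation):
z_β = d · √(n/2) - z_α
z_β = 0.25 · √(45/2) - 1.645
z_β = 0.25 · 4.743 - 1.645
z_β = -0.459

Power = Φ(z_β) = Φ(-0.459) ≈ 0.323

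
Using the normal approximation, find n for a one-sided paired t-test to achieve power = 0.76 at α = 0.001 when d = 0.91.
n = 18 pairs

Sample size formula (paired t-test, normal approximation):
n = ((z_α + z_β) / d)²

z_α = 3.090 (for α = 0.001, one-sided)
z_β = 0.706 (for power = 0.76)
d = 0.91

n = ((3.090 + 0.706) / 0.91)²
n = (4.171)²
n ≈ 17.40
Round up to the next whole number: n = 18 pairs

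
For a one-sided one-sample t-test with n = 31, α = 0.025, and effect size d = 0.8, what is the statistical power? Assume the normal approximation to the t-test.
Power ≈ 0.99

Power calculation (one-sample t-test, normal approximation):
z_β = d · √n - z_α
z_β = 0.8 · √31 - 1.960
z_β = 0.8 · 5.568 - 1.960
z_β = 2.494

Power = Φ(z_β) = Φ(2.494) ≈ 0.994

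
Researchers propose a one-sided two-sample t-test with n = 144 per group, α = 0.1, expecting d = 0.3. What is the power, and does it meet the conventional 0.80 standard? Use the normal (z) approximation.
Power ≈ 0.90; the study is adequately powered (power ≥ 0.80)

Power calculation (two-sample t-test, normal approximation):
z_β = d · √(n/2) - z_α
z_β = 0.3 · √(144/2) - 1.282
z_β = 0.3 · 8.485 - 1.282
z_β = 1.264

Power = Φ(z_β) = Φ(1.264) ≈ 0.897

Effect size d = 0.3 is small by Cohen's convention (0.2/0.5/0.8).

Threshold: power ≥ 0.80 is conventionally adequate.
Power ≈ 0.90 → the study is adequately powered (power ≥ 0.80).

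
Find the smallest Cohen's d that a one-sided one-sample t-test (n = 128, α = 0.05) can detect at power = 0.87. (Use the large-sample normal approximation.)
d ≈ 0.24

Minimum detectable effect (one-sample t-test, normal approximation):
d = (z_α + z_β) / √n
d = (1.645 + 1.126) / √128
d = 2.771 / 11.314
d ≈ 0.24

By Cohen's convention (0.2 small / 0.5 medium / 0.8 large): small effect.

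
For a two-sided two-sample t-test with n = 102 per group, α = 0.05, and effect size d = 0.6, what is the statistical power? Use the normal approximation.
Power ≈ 0.99

Power calculation (two-sample t-test, normal approximation):
z_β = d · √(n/2) - z_{α/2}
z_β = 0.6 · √(102/2) - 1.960
z_β = 0.6 · 7.141 - 1.960
z_β = 2.325

Power = Φ(z_β) = Φ(2.325) ≈ 0.990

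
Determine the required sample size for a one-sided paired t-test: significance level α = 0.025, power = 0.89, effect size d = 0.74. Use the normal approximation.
n = 19 pairs

Sample size formula (paired t-test, normal approximation):
n = ((z_α + z_β) / d)²

z_α = 1.960 (for α = 0.025, one-sided)
z_β = 1.227 (for power = 0.89)
d = 0.74

n = ((1.960 + 1.227) / 0.74)²
n = (4.307)²
n ≈ 18.55
Round up to the next whole number: n = 19 pairs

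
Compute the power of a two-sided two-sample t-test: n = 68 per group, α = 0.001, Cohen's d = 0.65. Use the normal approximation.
Power ≈ 0.69

Power calculation (two-sample t-test, normal approximation):
z_β = d · √(n/2) - z_{α/2}
z_β = 0.65 · √(68/2) - 3.291
z_β = 0.65 · 5.831 - 3.291
z_β = 0.500

Power = Φ(z_β) = Φ(0.500) ≈ 0.691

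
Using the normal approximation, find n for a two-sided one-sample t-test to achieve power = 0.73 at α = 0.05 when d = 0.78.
n = 11

Sample size formula (one-sample t-test, normal approximation):
n = ((z_{α/2} + z_β) / d)²

z_{α/2} = 1.960 (for α = 0.05, two-sided)
z_β = 0.613 (for power = 0.73)
d = 0.78

n = ((1.960 + 0.613) / 0.78)²
n = (3.299)²
n ≈ 10.88
Round up to the next whole number: n = 11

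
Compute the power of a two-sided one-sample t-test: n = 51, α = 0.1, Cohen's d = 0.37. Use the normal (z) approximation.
Power ≈ 0.84

Power calculation (one-sample t-test, normal approximation):
z_β = d · √n - z_{α/2}
z_β = 0.37 · √51 - 1.645
z_β = 0.37 · 7.141 - 1.645
z_β = 0.997

Power = Φ(z_β) = Φ(0.997) ≈ 0.841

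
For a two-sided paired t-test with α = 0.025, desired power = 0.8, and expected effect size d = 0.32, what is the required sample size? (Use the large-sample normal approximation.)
n = 93 pairs

Sample size formula (paired t-test, normal approximation):
n = ((z_{α/2} + z_β) / d)²

z_{α/2} = 2.241 (for α = 0.025, two-sided)
z_β = 0.842 (for power = 0.8)
d = 0.32

n = ((2.241 + 0.842) / 0.32)²
n = (9.634)²
n ≈ 92.81
Round up to the next whole number: n = 93 pairs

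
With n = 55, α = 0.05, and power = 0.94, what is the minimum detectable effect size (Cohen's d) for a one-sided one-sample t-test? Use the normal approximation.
d ≈ 0.43

Minimum detectable effect (one-sample t-test, normal approximation):
d = (z_α + z_β) / √n
d = (1.645 + 1.555) / √55
d = 3.200 / 7.416
d ≈ 0.43

By Cohen's convention (0.2 small / 0.5 medium / 0.8 large): small effect.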